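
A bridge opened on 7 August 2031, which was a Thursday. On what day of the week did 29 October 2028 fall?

Count forward from the earlier date (October 29, 2028) to the later (August 7, 2031):
October 29, 2028 → October 29, 2029: 365 days.
October 29, 2029 → October 29, 2030: 365 days.
October 2030: 31 − 29 = 2 days remain.
Then 9 full months totalling 273 days.
August 1–7, 2031: 7 days.
Residual: 282 days.
Total: 1012 days.
1012 mod 7 = 4, so 4 days before Thursday is Sunday.

Sunday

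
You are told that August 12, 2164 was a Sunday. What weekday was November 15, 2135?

Count forward from the earlier date (November 15, 2135) to the later (August 12, 2164):
From November 15, 2135 to November 15, 2163: 28 years, of which 7 contain a Feb 29 — 21×365 + 7×366 = 10227 days.
November 2163: 30 − 15 = 15 days remain.
Then December (31), January (31), February 2164 (29), March (31), April (30), May (31), June (30), July (31): 31 + 31 + 29 + 31 + 30 + 31 + 30 + 31 = 244 days.
August 1–12, 2164: 12 days.
Residual: 271 days.
Total: 10498 days.
10498 mod 7 = 5, so 5 days before Sunday is Tuesday.

Tuesday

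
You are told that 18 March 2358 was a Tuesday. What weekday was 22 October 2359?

March 18, 2358 → March 18, 2359: 365 days.
March 2359: 31 − 18 = 13 days remain.
Then April (30), May (31), June (30), July (31), August (31), September (30): 30 + 31 + 30 + 31 + 31 + 30 = 183 days.
October 1–22, 2359: 22 days.
Residual: 218 days.
Total: 583 days.
583 mod 7 = 2, so 2 days after Tuesday is Thursday.

Thursday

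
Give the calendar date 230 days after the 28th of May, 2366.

the 13th of January, 2367

Count 230 days after May 28, 2366:
May 2366: 31 − 28 = 3 days remain.
Then June (30), July (31), August (31), September (30), October (31), November (30), December (31): 30 + 31 + 31 + 30 + 31 + 30 + 31 = 214 days.
January 1–13, 2367: 13 days.
Total: 3 + 214 + 13 = 230 days.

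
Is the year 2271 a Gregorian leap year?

No

2271 is not a leap year.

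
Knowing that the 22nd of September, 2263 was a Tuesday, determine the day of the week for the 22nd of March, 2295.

Day-of-year of September 22, 2263: 265.
Day-of-year of March 22, 2295: 81.
2263 has 365 days, so 365 − 265 = 100 days remain in 2263.
Full years 2264–2294: 23 common + 8 leap = 23×365 + 8×366 = 11323 days.
Total: 100 + 11323 + 81 = 11504 days.
11504 mod 7 = 3, so 3 days after Tuesday is Friday.

Friday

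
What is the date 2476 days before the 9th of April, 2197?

the 29th of June, 2190

Count 2476 days before April 9, 2197:
Day-of-year of June 29, 2190: 180.
Day-of-year of April 9, 2197: 99.
2190 has 365 days, so 365 − 180 = 185 days remain in 2190.
Full years: 2191: 365; 2192: 366; 2193: 365; 2194: 365; 2195: 365; 2196: 366. Sum = 2192.
Total: 185 + 2192 + 99 = 2476 days.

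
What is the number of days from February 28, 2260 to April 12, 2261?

February 2260: 29 − 28 = 1 day remains (2260 is a leap year, so February has 29 days).
Then 13 full months totalling 396 days.
April 1–12, 2261: 12 days.
Total: 1 + 396 + 12 = 409 days.

409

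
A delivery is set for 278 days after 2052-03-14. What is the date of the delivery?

2052-12-17

Count 278 days after March 14, 2052:
March 2052: 31 − 14 = 17 days remain.
Then April (30), May (31), June (30), July (31), August (31), September (30), October (31), November (30): 30 + 31 + 30 + 31 + 31 + 30 + 31 + 30 = 244 days.
December 1–17, 2052: 17 days.
Total: 17 + 244 + 17 = 278 days.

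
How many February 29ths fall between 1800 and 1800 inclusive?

0

Years divisible by 4 in [1800, 1800]: 1800.
Of these, 1800 is divisible by 100 but not 400, so not leap.
Leap years: 1 − 1 = 0.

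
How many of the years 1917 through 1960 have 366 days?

Years divisible by 4 in [1917, 1960]: 1920, 1924, 1928, 1932, 1936, 1940, 1944, 1948, 1952, 1956, 1960.
No century exceptions apply. Count: 11.

11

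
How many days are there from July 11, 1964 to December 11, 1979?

5631

Day-of-year of July 11, 1964: 193.
Day-of-year of December 11, 1979: 345.
1964 has 366 days, so 366 − 193 = 173 days remain in 1964.
Full years 1965–1978: 11 common + 3 leap = 11×365 + 3×366 = 5113 days.
Total: 173 + 5113 + 345 = 5631 days.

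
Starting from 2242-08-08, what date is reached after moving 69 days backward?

2242-05-31

Count 69 days before August 8, 2242:
May 2242: 31 − 31 = 0 days remain.
Then June (30), July (31): 30 + 31 = 61 days.
August 1–8, 2242: 8 days.
Total: 0 + 61 + 8 = 69 days.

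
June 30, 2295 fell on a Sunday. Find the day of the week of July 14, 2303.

Day-of-year of June 30, 2295: 181.
Day-of-year of July 14, 2303: 195.
2295 has 365 days, so 365 − 181 = 184 days remain in 2295.
Full years 2296–2302: 6 common + 1 leap = 6×365 + 1×366 = 2556 days.
Total: 184 + 2556 + 195 = 2935 days.
2935 mod 7 = 2, so 2 days after Sunday is Tuesday.

Tuesday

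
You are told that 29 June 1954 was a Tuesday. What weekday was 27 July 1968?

From June 29, 1954 to June 29, 1968: 14 years, of which 4 contain a Feb 29 — 10×365 + 4×366 = 5114 days.
June 1968: 30 − 29 = 1 day remains.
July 1–27, 1968: 27 days.
Residual: 28 days.
Total: 5142 days.
5142 mod 7 = 4, so 4 days after Tuesday is Saturday.

Saturday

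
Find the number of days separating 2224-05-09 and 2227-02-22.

Day-of-year of May 9, 2224: 130.
Day-of-year of February 22, 2227: 53.
2224 has 366 days, so 366 − 130 = 236 days remain in 2224.
Full years: 2225: 365; 2226: 365. Sum = 730.
Total: 236 + 730 + 53 = 1019 days.

1019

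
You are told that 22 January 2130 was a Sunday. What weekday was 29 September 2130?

January 2130: 31 − 22 = 9 days remain.
Then February 2130 (28), March (31), April (30), May (31), June (30), July (31), August (31): 28 + 31 + 30 + 31 + 30 + 31 + 31 = 212 days.
September 1–29, 2130: 29 days.
Total: 9 + 212 + 29 = 250 days.
250 mod 7 = 5, so 5 days after Sunday is Friday.

Friday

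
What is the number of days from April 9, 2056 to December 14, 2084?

10476

From April 9, 2056 to April 9, 2084: 28 years, of which 7 contain a Feb 29 — 21×365 + 7×366 = 10227 days.
April 2084: 30 − 9 = 21 days remain.
Then May (31), June (30), July (31), August (31), September (30), October (31), November (30): 31 + 30 + 31 + 31 + 30 + 31 + 30 = 214 days.
December 1–14, 2084: 14 days.
Residual: 249 days.
Total: 10476 days.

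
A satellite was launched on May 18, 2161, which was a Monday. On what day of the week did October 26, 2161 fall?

Monday

May 2161: 31 − 18 = 13 days remain.
Then June (30), July (31), August (31), September (30): 30 + 31 + 31 + 30 = 122 days.
October 1–26, 2161: 26 days.
Total: 13 + 122 + 26 = 161 days.
161 is a multiple of 7, so October 26, 2161 falls on the same weekday: Monday.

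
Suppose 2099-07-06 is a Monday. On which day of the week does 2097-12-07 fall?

Count forward from the earlier date (December 7, 2097) to the later (July 6, 2099):
Day-of-year of December 7, 2097: 341.
Day-of-year of July 6, 2099: 187.
2097 has 365 days, so 365 − 341 = 24 days remain in 2097.
Full years: 2098: 365. Sum = 365.
Total: 24 + 365 + 187 = 576 days.
576 mod 7 = 2, so 2 days before Monday is Saturday.

Saturday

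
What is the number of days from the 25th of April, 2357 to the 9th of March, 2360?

1049

April 25, 2357 → April 25, 2358: 365 days.
April 25, 2358 → April 25, 2359: 365 days.
April 2359: 30 − 25 = 5 days remain.
Then 10 full months totalling 305 days.
March 1–9, 2360: 9 days.
Residual: 319 days.
Total: 1049 days.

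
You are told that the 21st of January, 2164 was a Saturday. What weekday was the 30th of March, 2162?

Tuesday

Count forward from the earlier date (March 30, 2162) to the later (January 21, 2164):
March 2162: 31 − 30 = 1 day remains.
Then 21 full months totalling 640 days.
January 1–21, 2164: 21 days.
Total: 1 + 640 + 21 = 662 days.
662 mod 7 = 4, so 4 days before Saturday is Tuesday.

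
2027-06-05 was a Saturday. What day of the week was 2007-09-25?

Count forward from the earlier date (September 25, 2007) to the later (June 5, 2027):
Day-of-year of September 25, 2007: 268.
Day-of-year of June 5, 2027: 156.
2007 has 365 days, so 365 − 268 = 97 days remain in 2007.
Full years 2008–2026: 14 common + 5 leap = 14×365 + 5×366 = 6940 days.
Total: 97 + 6940 + 156 = 7193 days.
7193 mod 7 = 4, so 4 days before Saturday is Tuesday.

Tuesday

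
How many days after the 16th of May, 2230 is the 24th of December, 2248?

Day-of-year of May 16, 2230: 136.
Day-of-year of December 24, 2248: 359.
2230 has 365 days, so 365 − 136 = 229 days remain in 2230.
Full years 2231–2247: 13 common + 4 leap = 13×365 + 4×366 = 6209 days.
Total: 229 + 6209 + 359 = 6797 days.

6797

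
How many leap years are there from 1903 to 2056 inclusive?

Years divisible by 4: 1904, 1908, …, 2056 — 39 in all.
2000 is divisible by 400, so still leap.
No century exceptions apply. Count: 39.

39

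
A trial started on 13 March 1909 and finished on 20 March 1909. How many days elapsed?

Within March 1909: 20 − 13 = 7 days.

7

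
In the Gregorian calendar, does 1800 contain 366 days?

No

1800 is not a leap year (divisible by 100 but not 400).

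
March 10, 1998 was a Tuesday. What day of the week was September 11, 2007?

Tuesday

Day-of-year of March 10, 1998: 69.
Day-of-year of September 11, 2007: 254.
1998 has 365 days, so 365 − 69 = 296 days remain in 1998.
Full years 1999–2006: 6 common + 2 leap = 6×365 + 2×366 = 2922 days.
Total: 296 + 2922 + 254 = 3472 days.
3472 is a multiple of 7, so September 11, 2007 falls on the same weekday: Tuesday.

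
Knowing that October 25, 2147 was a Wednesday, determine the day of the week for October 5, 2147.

Count forward from the earlier date (October 5, 2147) to the later (October 25, 2147):
Within October 2147: 25 − 5 = 20 days.
20 mod 7 = 6, so 6 days before Wednesday is Thursday.

Thursday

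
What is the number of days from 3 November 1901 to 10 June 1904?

950

Day-of-year of November 3, 1901: 307.
Day-of-year of June 10, 1904: 162.
1901 has 365 days, so 365 − 307 = 58 days remain in 1901.
Full years: 1902: 365; 1903: 365. Sum = 730.
Total: 58 + 730 + 162 = 950 days.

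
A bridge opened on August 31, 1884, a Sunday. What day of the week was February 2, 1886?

Day-of-year of August 31, 1884: 244.
Day-of-year of February 2, 1886: 33.
1884 has 366 days, so 366 − 244 = 122 days remain in 1884.
Full years: 1885: 365. Sum = 365.
Total: 122 + 365 + 33 = 520 days.
520 mod 7 = 2, so 2 days after Sunday is Tuesday.

Tuesday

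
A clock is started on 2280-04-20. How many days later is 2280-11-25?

April 2280: 30 − 20 = 10 days remain.
Then May (31), June (30), July (31), August (31), September (30), October (31): 31 + 30 + 31 + 31 + 30 + 31 = 184 days.
November 1–25, 2280: 25 days.
Total: 10 + 184 + 25 = 219 days.

219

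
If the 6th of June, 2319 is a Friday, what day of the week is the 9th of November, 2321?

Wednesday

Day-of-year of June 6, 2319: 157.
Day-of-year of November 9, 2321: 313.
2319 has 365 days, so 365 − 157 = 208 days remain in 2319.
Full years: 2320: 366. Sum = 366.
Total: 208 + 366 + 313 = 887 days.
887 mod 7 = 5, so 5 days after Friday is Wednesday.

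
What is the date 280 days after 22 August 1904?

29 May 1905

Count 280 days after August 22, 1904:
Day-of-year of August 22, 1904: 235.
Day-of-year of May 29, 1905: 149.
1904 has 366 days, so 366 − 235 = 131 days remain in 1904.
Total: 131 + 149 = 280 days.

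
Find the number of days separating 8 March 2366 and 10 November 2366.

March 2366: 31 − 8 = 23 days remain.
Then April (30), May (31), June (30), July (31), August (31), September (30), October (31): 30 + 31 + 30 + 31 + 31 + 30 + 31 = 214 days.
November 1–10, 2366: 10 days.
Total: 23 + 214 + 10 = 247 days.

247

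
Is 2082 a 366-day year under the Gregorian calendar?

2082 is not a leap year.

No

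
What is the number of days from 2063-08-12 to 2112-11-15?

17992

From August 12, 2063 to August 12, 2112: 49 years, of which 12 contain a Feb 29 — 37×365 + 12×366 = 17897 days.
(2100 is not a leap year (divisible by 100 but not 400).)
August 2112: 31 − 12 = 19 days remain.
Then September (30), October (31): 30 + 31 = 61 days.
November 1–15, 2112: 15 days.
Residual: 95 days.
Total: 17992 days.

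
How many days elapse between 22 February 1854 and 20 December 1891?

Day-of-year of February 22, 1854: 53.
Day-of-year of December 20, 1891: 354.
1854 has 365 days, so 365 − 53 = 312 days remain in 1854.
Full years 1855–1890: 27 common + 9 leap = 27×365 + 9×366 = 13149 days.
Total: 312 + 13149 + 354 = 13815 days.

13815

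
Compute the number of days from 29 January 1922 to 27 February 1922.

January 1922: 31 − 29 = 2 days remain.
February 1–27, 1922: 27 days (1922 is not a leap year).
Total: 2 + 27 = 29 days.

29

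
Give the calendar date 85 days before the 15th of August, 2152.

the 22nd of May, 2152

Count 85 days before August 15, 2152:
May 2152: 31 − 22 = 9 days remain.
Then June (30), July (31): 30 + 31 = 61 days.
August 1–15, 2152: 15 days.
Total: 9 + 61 + 15 = 85 days.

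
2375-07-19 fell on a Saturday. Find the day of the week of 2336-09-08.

Count forward from the earlier date (September 8, 2336) to the later (July 19, 2375):
Day-of-year of September 8, 2336: 252.
Day-of-year of July 19, 2375: 200.
2336 has 366 days, so 366 − 252 = 114 days remain in 2336.
Full years 2337–2374: 29 common + 9 leap = 29×365 + 9×366 = 13879 days.
Total: 114 + 13879 + 200 = 14193 days.
14193 mod 7 = 4, so 4 days before Saturday is Tuesday.

Tuesday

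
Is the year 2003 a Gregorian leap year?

2003 is not a leap year.

No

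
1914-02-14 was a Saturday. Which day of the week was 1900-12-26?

Count forward from the earlier date (December 26, 1900) to the later (February 14, 1914):
From December 26, 1900 to December 26, 1913: 13 years, of which 3 contain a Feb 29 — 10×365 + 3×366 = 4748 days.
December 1913: 31 − 26 = 5 days remain.
Then January (31): 31 days.
February 1–14, 1914: 14 days (1914 is not a leap year).
Residual: 50 days.
Total: 4798 days.
4798 mod 7 = 3, so 3 days before Saturday is Wednesday.

Wednesday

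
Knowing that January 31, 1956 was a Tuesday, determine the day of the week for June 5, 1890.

Thursday

Count forward from the earlier date (June 5, 1890) to the later (January 31, 1956):
From June 5, 1890 to June 5, 1955: 65 years, of which 15 contain a Feb 29 — 50×365 + 15×366 = 23740 days.
(1900 is not a leap year (divisible by 100 but not 400).)
June 1955: 30 − 5 = 25 days remain.
Then July (31), August (31), September (30), October (31), November (30), December (31): 31 + 31 + 30 + 31 + 30 + 31 = 184 days.
January 1–31, 1956: 31 days.
Residual: 240 days.
Total: 23980 days.
23980 mod 7 = 5, so 5 days before Tuesday is Thursday.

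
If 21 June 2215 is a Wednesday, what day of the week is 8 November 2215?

June 2215: 30 − 21 = 9 days remain.
Then July (31), August (31), September (30), October (31): 31 + 31 + 30 + 31 = 123 days.
November 1–8, 2215: 8 days.
Total: 9 + 123 + 8 = 140 days.
140 is a multiple of 7, so 8 November 2215 falls on the same weekday: Wednesday.

Wednesday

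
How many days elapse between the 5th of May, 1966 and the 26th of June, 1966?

52

May 1966: 31 − 5 = 26 days remain.
June 1–26, 1966: 26 days.
Total: 26 + 26 = 52 days.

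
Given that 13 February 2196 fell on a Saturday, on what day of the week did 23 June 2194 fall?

Monday

Count forward from the earlier date (June 23, 2194) to the later (February 13, 2196):
June 2194: 30 − 23 = 7 days remain.
Then 19 full months totalling 580 days.
February 1–13, 2196: 13 days (2196 is a leap year).
Total: 7 + 580 + 13 = 600 days.
600 mod 7 = 5, so 5 days before Saturday is Monday.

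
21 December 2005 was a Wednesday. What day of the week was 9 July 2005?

Count forward from the earlier date (July 9, 2005) to the later (December 21, 2005):
July 2005: 31 − 9 = 22 days remain.
Then August (31), September (30), October (31), November (30): 31 + 30 + 31 + 30 = 122 days.
December 1–21, 2005: 21 days.
Total: 22 + 122 + 21 = 165 days.
165 mod 7 = 4, so 4 days before Wednesday is Saturday.

Saturday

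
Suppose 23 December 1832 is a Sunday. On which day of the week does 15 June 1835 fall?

Monday

December 23, 1832 → December 23, 1833: 365 days.
December 23, 1833 → December 23, 1834: 365 days.
December 1834: 31 − 23 = 8 days remain.
Then January (31), February 1835 (28), March (31), April (30), May (31): 31 + 28 + 31 + 30 + 31 = 151 days.
June 1–15, 1835: 15 days.
Residual: 174 days.
Total: 904 days.
904 mod 7 = 1, so 1 day after Sunday is Monday.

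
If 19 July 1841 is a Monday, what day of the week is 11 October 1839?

Friday

Count forward from the earlier date (October 11, 1839) to the later (July 19, 1841):
October 1839: 31 − 11 = 20 days remain.
Then 20 full months totalling 608 days.
July 1–19, 1841: 19 days.
Total: 20 + 608 + 19 = 647 days.
647 mod 7 = 3, so 3 days before Monday is Friday.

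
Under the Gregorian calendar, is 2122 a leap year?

No

2122 is not a leap year.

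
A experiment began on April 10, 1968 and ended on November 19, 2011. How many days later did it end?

From April 10, 1968 to April 10, 2011: 43 years, of which 10 contain a Feb 29 — 33×365 + 10×366 = 15705 days.
(2000 is a leap year (divisible by 400).)
April 2011: 30 − 10 = 20 days remain.
Then May (31), June (30), July (31), August (31), September (30), October (31): 31 + 30 + 31 + 31 + 30 + 31 = 184 days.
November 1–19, 2011: 19 days.
Residual: 223 days.
Total: 15928 days.

15928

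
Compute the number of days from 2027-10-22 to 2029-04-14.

Day-of-year of October 22, 2027: 295.
Day-of-year of April 14, 2029: 104.
2027 has 365 days, so 365 − 295 = 70 days remain in 2027.
Full years: 2028: 366. Sum = 366.
Total: 70 + 366 + 104 = 540 days.

540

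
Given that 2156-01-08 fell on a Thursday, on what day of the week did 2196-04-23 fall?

Day-of-year of January 8, 2156: 8.
Day-of-year of April 23, 2196: 114.
2156 has 366 days, so 366 − 8 = 358 days remain in 2156.
Full years 2157–2195: 30 common + 9 leap = 30×365 + 9×366 = 14244 days.
Total: 358 + 14244 + 114 = 14716 days.
14716 mod 7 = 2, so 2 days after Thursday is Saturday.

Saturday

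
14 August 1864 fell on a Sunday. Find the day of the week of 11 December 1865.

Monday

August 14, 1864 → August 14, 1865: 365 days.
August 1865: 31 − 14 = 17 days remain.
Then September (30), October (31), November (30): 30 + 31 + 30 = 91 days.
December 1–11, 1865: 11 days.
Residual: 119 days.
Total: 484 days.
484 mod 7 = 1, so 1 day after Sunday is Monday.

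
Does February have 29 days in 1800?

1800 is not a leap year (divisible by 100 but not 400).

No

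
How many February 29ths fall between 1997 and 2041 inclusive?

11

Years divisible by 4 in [1997, 2041]: 2000, 2004, 2008, 2012, 2016, 2020, 2024, 2028, 2032, 2036, 2040.
2000 is divisible by 400, so still leap.
No century exceptions apply. Count: 11.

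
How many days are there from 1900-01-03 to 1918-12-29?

From January 3, 1900 to January 3, 1918: 18 years, of which 4 contain a Feb 29 — 14×365 + 4×366 = 6574 days.
(1900 is not a leap year (divisible by 100 but not 400).)
January 1918: 31 − 3 = 28 days remain.
Then 10 full months totalling 303 days.
December 1–29, 1918: 29 days.
Residual: 360 days.
Total: 6934 days.

6934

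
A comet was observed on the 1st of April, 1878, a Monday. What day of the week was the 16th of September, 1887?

From April 1, 1878 to April 1, 1887: 9 years, of which 2 contain a Feb 29 — 7×365 + 2×366 = 3287 days.
April 1887: 30 − 1 = 29 days remain.
Then May (31), June (30), July (31), August (31): 31 + 30 + 31 + 31 = 123 days.
September 1–16, 1887: 16 days.
Residual: 168 days.
Total: 3455 days.
3455 mod 7 = 4, so 4 days after Monday is Friday.

Friday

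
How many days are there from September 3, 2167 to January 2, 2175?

2678

Day-of-year of September 3, 2167: 246.
Day-of-year of January 2, 2175: 2.
2167 has 365 days, so 365 − 246 = 119 days remain in 2167.
Full years 2168–2174: 5 common + 2 leap = 5×365 + 2×366 = 2557 days.
Total: 119 + 2557 + 2 = 2678 days.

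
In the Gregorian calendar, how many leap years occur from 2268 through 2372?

Years divisible by 4: 2268, 2272, …, 2372 — 27 in all.
Of these, 2300 is divisible by 100 but not 400, so not leap.
Leap years: 27 − 1 = 26.

26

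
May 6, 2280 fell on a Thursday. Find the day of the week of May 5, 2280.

Count forward from the earlier date (May 5, 2280) to the later (May 6, 2280):
Within May 2280: 6 − 5 = 1 day.
1 mod 7 = 1, so 1 day before Thursday is Wednesday.

Wednesday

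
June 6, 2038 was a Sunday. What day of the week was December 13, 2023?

Count forward from the earlier date (December 13, 2023) to the later (June 6, 2038):
Day-of-year of December 13, 2023: 347.
Day-of-year of June 6, 2038: 157.
2023 has 365 days, so 365 − 347 = 18 days remain in 2023.
Full years 2024–2037: 10 common + 4 leap = 10×365 + 4×366 = 5114 days.
Total: 18 + 5114 + 157 = 5289 days.
5289 mod 7 = 4, so 4 days before Sunday is Wednesday.

Wednesday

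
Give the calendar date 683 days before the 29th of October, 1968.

the 16th of December, 1966

Count 683 days before October 29, 1968:
December 1966: 31 − 16 = 15 days remain.
Then 21 full months totalling 639 days.
October 1–29, 1968: 29 days.
Total: 15 + 639 + 29 = 683 days.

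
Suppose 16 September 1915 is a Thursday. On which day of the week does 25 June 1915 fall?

Friday

Count forward from the earlier date (June 25, 1915) to the later (September 16, 1915):
June 1915: 30 − 25 = 5 days remain.
Then July (31), August (31): 31 + 31 = 62 days.
September 1–16, 1915: 16 days.
Total: 5 + 62 + 16 = 83 days.
83 mod 7 = 6, so 6 days before Thursday is Friday.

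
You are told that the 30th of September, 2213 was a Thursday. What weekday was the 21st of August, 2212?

Count forward from the earlier date (August 21, 2212) to the later (September 30, 2213):
Day-of-year of August 21, 2212: 234.
Day-of-year of September 30, 2213: 273.
2212 has 366 days, so 366 − 234 = 132 days remain in 2212.
Total: 132 + 273 = 405 days.
405 mod 7 = 6, so 6 days before Thursday is Friday.

Friday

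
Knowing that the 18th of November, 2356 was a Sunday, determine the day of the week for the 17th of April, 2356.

Count forward from the earlier date (April 17, 2356) to the later (November 18, 2356):
April 2356: 30 − 17 = 13 days remain.
Then May (31), June (30), July (31), August (31), September (30), October (31): 31 + 30 + 31 + 31 + 30 + 31 = 184 days.
November 1–18, 2356: 18 days.
Total: 13 + 184 + 18 = 215 days.
215 mod 7 = 5, so 5 days before Sunday is Tuesday.

Tuesday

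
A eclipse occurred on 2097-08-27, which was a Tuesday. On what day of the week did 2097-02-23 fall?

Count forward from the earlier date (February 23, 2097) to the later (August 27, 2097):
February 2097: 28 − 23 = 5 days remain (2097 is not a leap year, so February has 28 days).
Then March (31), April (30), May (31), June (30), July (31): 31 + 30 + 31 + 30 + 31 = 153 days.
August 1–27, 2097: 27 days.
Total: 5 + 153 + 27 = 185 days.
185 mod 7 = 3, so 3 days before Tuesday is Saturday.

Saturday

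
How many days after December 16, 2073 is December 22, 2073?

Within December 2073: 22 − 16 = 6 days.

6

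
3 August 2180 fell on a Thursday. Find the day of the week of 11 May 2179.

Tuesday

Count forward from the earlier date (May 11, 2179) to the later (August 3, 2180):
Day-of-year of May 11, 2179: 131.
Day-of-year of August 3, 2180: 216.
2179 has 365 days, so 365 − 131 = 234 days remain in 2179.
Total: 234 + 216 = 450 days.
450 mod 7 = 2, so 2 days before Thursday is Tuesday.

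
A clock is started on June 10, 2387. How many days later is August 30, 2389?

Day-of-year of June 10, 2387: 161.
Day-of-year of August 30, 2389: 242.
2387 has 365 days, so 365 − 161 = 204 days remain in 2387.
Full years: 2388: 366. Sum = 366.
Total: 204 + 366 + 242 = 812 days.

812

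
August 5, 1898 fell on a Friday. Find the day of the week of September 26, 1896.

Saturday

Count forward from the earlier date (September 26, 1896) to the later (August 5, 1898):
Day-of-year of September 26, 1896: 270.
Day-of-year of August 5, 1898: 217.
1896 has 366 days, so 366 − 270 = 96 days remain in 1896.
Full years: 1897: 365. Sum = 365.
Total: 96 + 365 + 217 = 678 days.
678 mod 7 = 6, so 6 days before Friday is Saturday.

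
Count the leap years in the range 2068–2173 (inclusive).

Years divisible by 4: 2068, 2072, …, 2172 — 27 in all.
Of these, 2100 is divisible by 100 but not 400, so not leap.
Leap years: 27 − 1 = 26.

26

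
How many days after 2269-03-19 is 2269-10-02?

197

March 2269: 31 − 19 = 12 days remain.
Then April (30), May (31), June (30), July (31), August (31), September (30): 30 + 31 + 30 + 31 + 31 + 30 = 183 days.
October 1–2, 2269: 2 days.
Total: 12 + 183 + 2 = 197 days.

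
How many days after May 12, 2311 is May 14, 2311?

2

Within May 2311: 14 − 12 = 2 days.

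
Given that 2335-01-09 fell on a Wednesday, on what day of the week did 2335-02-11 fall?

January 2335: 31 − 9 = 22 days remain.
February 1–11, 2335: 11 days (2335 is not a leap year).
Total: 22 + 11 = 33 days.
33 mod 7 = 5, so 5 days after Wednesday is Monday.

Monday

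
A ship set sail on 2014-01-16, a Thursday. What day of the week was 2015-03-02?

Monday

January 16, 2014 → January 16, 2015: 365 days.
January 2015: 31 − 16 = 15 days remain.
Then February 2015 (28): 28 days.
March 1–2, 2015: 2 days.
Residual: 45 days.
Total: 410 days.
410 mod 7 = 4, so 4 days after Thursday is Monday.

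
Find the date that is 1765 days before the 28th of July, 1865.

the 27th of September, 1860

Count 1765 days before July 28, 1865:
September 27, 1860 → September 27, 1861: 365 days.
September 27, 1861 → September 27, 1862: 365 days.
September 27, 1862 → September 27, 1863: 365 days.
September 27, 1863 → September 27, 1864: 366 days (1864 is a leap year).
September 1864: 30 − 27 = 3 days remain.
Then 9 full months totalling 273 days.
July 1–28, 1865: 28 days.
Residual: 304 days.
Total: 1765 days.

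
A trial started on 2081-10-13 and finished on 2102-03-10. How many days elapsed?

From October 13, 2081 to October 13, 2101: 20 years, of which 4 contain a Feb 29 — 16×365 + 4×366 = 7304 days.
(2100 is not a leap year (divisible by 100 but not 400).)
October 2101: 31 − 13 = 18 days remain.
Then November (30), December (31), January (31), February 2102 (28): 30 + 31 + 31 + 28 = 120 days.
March 1–10, 2102: 10 days.
Residual: 148 days.
Total: 7452 days.

7452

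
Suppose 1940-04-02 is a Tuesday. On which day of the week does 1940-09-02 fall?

April 1940: 30 − 2 = 28 days remain.
Then May (31), June (30), July (31), August (31): 31 + 30 + 31 + 31 = 123 days.
September 1–2, 1940: 2 days.
Total: 28 + 123 + 2 = 153 days.
153 mod 7 = 6, so 6 days after Tuesday is Monday.

Monday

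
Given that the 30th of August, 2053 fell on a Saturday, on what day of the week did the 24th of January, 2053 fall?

Friday

Count forward from the earlier date (January 24, 2053) to the later (August 30, 2053):
January 2053: 31 − 24 = 7 days remain.
Then February 2053 (28), March (31), April (30), May (31), June (30), July (31): 28 + 31 + 30 + 31 + 30 + 31 = 181 days.
August 1–30, 2053: 30 days.
Total: 7 + 181 + 30 = 218 days.
218 mod 7 = 1, so 1 day before Saturday is Friday.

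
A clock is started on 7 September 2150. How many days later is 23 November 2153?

1173

September 7, 2150 → September 7, 2151: 365 days.
September 7, 2151 → September 7, 2152: 366 days (2152 is a leap year).
September 7, 2152 → September 7, 2153: 365 days.
September 2153: 30 − 7 = 23 days remain.
Then October (31): 31 days.
November 1–23, 2153: 23 days.
Residual: 77 days.
Total: 1173 days.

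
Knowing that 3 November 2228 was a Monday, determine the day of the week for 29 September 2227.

Count forward from the earlier date (September 29, 2227) to the later (November 3, 2228):
Day-of-year of September 29, 2227: 272.
Day-of-year of November 3, 2228: 308.
2227 has 365 days, so 365 − 272 = 93 days remain in 2227.
Total: 93 + 308 = 401 days.
401 mod 7 = 2, so 2 days before Monday is Saturday.

Saturday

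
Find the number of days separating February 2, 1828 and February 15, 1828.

13

Within February 1828: 15 − 2 = 13 days.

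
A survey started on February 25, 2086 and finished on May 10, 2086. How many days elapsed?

74

February 2086: 28 − 25 = 3 days remain (2086 is not a leap year, so February has 28 days).
Then March (31), April (30): 31 + 30 = 61 days.
May 1–10, 2086: 10 days.
Total: 3 + 61 + 10 = 74 days.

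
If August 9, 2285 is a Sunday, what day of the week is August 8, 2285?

Saturday

Count forward from the earlier date (August 8, 2285) to the later (August 9, 2285):
Within August 2285: 9 − 8 = 1 day.
1 mod 7 = 1, so 1 day before Sunday is Saturday.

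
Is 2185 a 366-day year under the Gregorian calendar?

2185 is not a leap year.

No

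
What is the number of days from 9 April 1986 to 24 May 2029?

From April 9, 1986 to April 9, 2029: 43 years, of which 11 contain a Feb 29 — 32×365 + 11×366 = 15706 days.
(2000 is a leap year (divisible by 400).)
April 2029: 30 − 9 = 21 days remain.
May 1–24, 2029: 24 days.
Residual: 45 days.
Total: 15751 days.

15751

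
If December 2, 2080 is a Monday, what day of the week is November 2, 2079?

Count forward from the earlier date (November 2, 2079) to the later (December 2, 2080):
November 2, 2079 → November 2, 2080: 366 days (2080 is a leap year).
November 2080: 30 − 2 = 28 days remain.
December 1–2, 2080: 2 days.
Residual: 30 days.
Total: 396 days.
396 mod 7 = 4, so 4 days before Monday is Thursday.

Thursday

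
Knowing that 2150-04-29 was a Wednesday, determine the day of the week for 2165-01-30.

From April 29, 2150 to April 29, 2164: 14 years, of which 4 contain a Feb 29 — 10×365 + 4×366 = 5114 days.
April 2164: 30 − 29 = 1 day remains.
Then May (31), June (30), July (31), August (31), September (30), October (31), November (30), December (31): 31 + 30 + 31 + 31 + 30 + 31 + 30 + 31 = 245 days.
January 1–30, 2165: 30 days.
Residual: 276 days.
Total: 5390 days.
5390 is a multiple of 7, so 2165-01-30 falls on the same weekday: Wednesday.

Wednesday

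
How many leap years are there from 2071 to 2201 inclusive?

Years divisible by 4: 2072, 2076, …, 2200 — 33 in all.
Of these, 2100, 2200 are divisible by 100 but not 400, so not leap.
Leap years: 33 − 2 = 31.

31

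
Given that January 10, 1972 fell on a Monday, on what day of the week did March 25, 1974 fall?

Monday

January 1972: 31 − 10 = 21 days remain.
Then 25 full months totalling 759 days.
March 1–25, 1974: 25 days.
Total: 21 + 759 + 25 = 805 days.
805 is a multiple of 7, so March 25, 1974 falls on the same weekday: Monday.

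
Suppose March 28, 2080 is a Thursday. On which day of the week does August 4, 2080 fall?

Sunday

March 2080: 31 − 28 = 3 days remain.
Then April (30), May (31), June (30), July (31): 30 + 31 + 30 + 31 = 122 days.
August 1–4, 2080: 4 days.
Total: 3 + 122 + 4 = 129 days.
129 mod 7 = 3, so 3 days after Thursday is Sunday.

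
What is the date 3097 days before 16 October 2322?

24 April 2314

Count 3097 days before October 16, 2322:
Day-of-year of April 24, 2314: 114.
Day-of-year of October 16, 2322: 289.
2314 has 365 days, so 365 − 114 = 251 days remain in 2314.
Full years 2315–2321: 5 common + 2 leap = 5×365 + 2×366 = 2557 days.
Total: 251 + 2557 + 289 = 3097 days.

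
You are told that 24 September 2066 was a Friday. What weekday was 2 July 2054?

Count forward from the earlier date (July 2, 2054) to the later (September 24, 2066):
Day-of-year of July 2, 2054: 183.
Day-of-year of September 24, 2066: 267.
2054 has 365 days, so 365 − 183 = 182 days remain in 2054.
Full years 2055–2065: 8 common + 3 leap = 8×365 + 3×366 = 4018 days.
Total: 182 + 4018 + 267 = 4467 days.
4467 mod 7 = 1, so 1 day before Friday is Thursday.

Thursday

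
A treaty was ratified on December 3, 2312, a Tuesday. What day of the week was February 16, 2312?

Count forward from the earlier date (February 16, 2312) to the later (December 3, 2312):
February 2312: 29 − 16 = 13 days remain (2312 is a leap year, so February has 29 days).
Then 9 full months totalling 275 days.
December 1–3, 2312: 3 days.
Total: 13 + 275 + 3 = 291 days.
291 mod 7 = 4, so 4 days before Tuesday is Friday.

Friday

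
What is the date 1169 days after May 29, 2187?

August 10, 2190

Count 1169 days after May 29, 2187:
Day-of-year of May 29, 2187: 149.
Day-of-year of August 10, 2190: 222.
2187 has 365 days, so 365 − 149 = 216 days remain in 2187.
Full years: 2188: 366; 2189: 365. Sum = 731.
Total: 216 + 731 + 222 = 1169 days.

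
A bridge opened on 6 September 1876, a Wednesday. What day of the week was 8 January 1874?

Count forward from the earlier date (January 8, 1874) to the later (September 6, 1876):
Day-of-year of January 8, 1874: 8.
Day-of-year of September 6, 1876: 250.
1874 has 365 days, so 365 − 8 = 357 days remain in 1874.
Full years: 1875: 365. Sum = 365.
Total: 357 + 365 + 250 = 972 days.
972 mod 7 = 6, so 6 days before Wednesday is Thursday.

Thursday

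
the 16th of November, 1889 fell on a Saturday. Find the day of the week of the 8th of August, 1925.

Saturday

Day-of-year of November 16, 1889: 320.
Day-of-year of August 8, 1925: 220.
1889 has 365 days, so 365 − 320 = 45 days remain in 1889.
Full years 1890–1924: 27 common + 8 leap = 27×365 + 8×366 = 12783 days.
Total: 45 + 12783 + 220 = 13048 days.
13048 is a multiple of 7, so the 8th of August, 1925 falls on the same weekday: Saturday.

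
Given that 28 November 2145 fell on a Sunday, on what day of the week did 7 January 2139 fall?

Wednesday

Count forward from the earlier date (January 7, 2139) to the later (November 28, 2145):
January 7, 2139 → January 7, 2140: 365 days.
January 7, 2140 → January 7, 2141: 366 days (2140 is a leap year).
January 7, 2141 → January 7, 2142: 365 days.
January 7, 2142 → January 7, 2143: 365 days.
January 7, 2143 → January 7, 2144: 365 days.
January 7, 2144 → January 7, 2145: 366 days (2144 is a leap year).
January 2145: 31 − 7 = 24 days remain.
Then 9 full months totalling 273 days.
November 1–28, 2145: 28 days.
Residual: 325 days.
Total: 2517 days.
2517 mod 7 = 4, so 4 days before Sunday is Wednesday.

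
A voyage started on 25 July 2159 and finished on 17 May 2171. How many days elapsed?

Day-of-year of July 25, 2159: 206.
Day-of-year of May 17, 2171: 137.
2159 has 365 days, so 365 − 206 = 159 days remain in 2159.
Full years 2160–2170: 8 common + 3 leap = 8×365 + 3×366 = 4018 days.
Total: 159 + 4018 + 137 = 4314 days.

4314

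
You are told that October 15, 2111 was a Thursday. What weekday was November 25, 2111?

October 2111: 31 − 15 = 16 days remain.
November 1–25, 2111: 25 days.
Total: 16 + 25 = 41 days.
41 mod 7 = 6, so 6 days after Thursday is Wednesday.

Wednesday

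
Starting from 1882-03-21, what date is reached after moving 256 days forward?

1882-12-02

Count 256 days after March 21, 1882:
March 1882: 31 − 21 = 10 days remain.
Then April (30), May (31), June (30), July (31), August (31), September (30), October (31), November (30): 30 + 31 + 30 + 31 + 31 + 30 + 31 + 30 = 244 days.
December 1–2, 1882: 2 days.
Total: 10 + 244 + 2 = 256 days.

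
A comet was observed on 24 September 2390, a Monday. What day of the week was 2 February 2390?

Count forward from the earlier date (February 2, 2390) to the later (September 24, 2390):
February 2390: 28 − 2 = 26 days remain (2390 is not a leap year, so February has 28 days).
Then March (31), April (30), May (31), June (30), July (31), August (31): 31 + 30 + 31 + 30 + 31 + 31 = 184 days.
September 1–24, 2390: 24 days.
Total: 26 + 184 + 24 = 234 days.
234 mod 7 = 3, so 3 days before Monday is Friday.

Friday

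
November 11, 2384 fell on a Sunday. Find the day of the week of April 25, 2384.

Count forward from the earlier date (April 25, 2384) to the later (November 11, 2384):
April 2384: 30 − 25 = 5 days remain.
Then May (31), June (30), July (31), August (31), September (30), October (31): 31 + 30 + 31 + 31 + 30 + 31 = 184 days.
November 1–11, 2384: 11 days.
Total: 5 + 184 + 11 = 200 days.
200 mod 7 = 4, so 4 days before Sunday is Wednesday.

Wednesday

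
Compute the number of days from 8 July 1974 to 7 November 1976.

Day-of-year of July 8, 1974: 189.
Day-of-year of November 7, 1976: 312.
1974 has 365 days, so 365 − 189 = 176 days remain in 1974.
Full years: 1975: 365. Sum = 365.
Total: 176 + 365 + 312 = 853 days.

853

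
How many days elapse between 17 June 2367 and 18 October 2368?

489

Day-of-year of June 17, 2367: 168.
Day-of-year of October 18, 2368: 292.
2367 has 365 days, so 365 − 168 = 197 days remain in 2367.
Total: 197 + 292 = 489 days.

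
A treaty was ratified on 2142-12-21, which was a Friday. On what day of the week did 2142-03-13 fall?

Tuesday

Count forward from the earlier date (March 13, 2142) to the later (December 21, 2142):
March 2142: 31 − 13 = 18 days remain.
Then April (30), May (31), June (30), July (31), August (31), September (30), October (31), November (30): 30 + 31 + 30 + 31 + 31 + 30 + 31 + 30 = 244 days.
December 1–21, 2142: 21 days.
Total: 18 + 244 + 21 = 283 days.
283 mod 7 = 3, so 3 days before Friday is Tuesday.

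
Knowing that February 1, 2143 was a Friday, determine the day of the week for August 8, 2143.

Thursday

February 2143: 28 − 1 = 27 days remain (2143 is not a leap year, so February has 28 days).
Then March (31), April (30), May (31), June (30), July (31): 31 + 30 + 31 + 30 + 31 = 153 days.
August 1–8, 2143: 8 days.
Total: 27 + 153 + 8 = 188 days.
188 mod 7 = 6, so 6 days after Friday is Thursday.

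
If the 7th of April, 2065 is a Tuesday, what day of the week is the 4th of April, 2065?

Count forward from the earlier date (April 4, 2065) to the later (April 7, 2065):
Within April 2065: 7 − 4 = 3 days.
3 mod 7 = 3, so 3 days before Tuesday is Saturday.

Saturday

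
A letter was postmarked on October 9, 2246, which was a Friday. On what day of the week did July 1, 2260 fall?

Day-of-year of October 9, 2246: 282.
Day-of-year of July 1, 2260: 183.
2246 has 365 days, so 365 − 282 = 83 days remain in 2246.
Full years 2247–2259: 10 common + 3 leap = 10×365 + 3×366 = 4748 days.
Total: 83 + 4748 + 183 = 5014 days.
5014 mod 7 = 2, so 2 days after Friday is Sunday.

Sunday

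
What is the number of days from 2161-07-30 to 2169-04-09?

From July 30, 2161 to July 30, 2168: 7 years, of which 2 contain a Feb 29 — 5×365 + 2×366 = 2557 days.
July 2168: 31 − 30 = 1 day remains.
Then August (31), September (30), October (31), November (30), December (31), January (31), February 2169 (28), March (31): 31 + 30 + 31 + 30 + 31 + 31 + 28 + 31 = 243 days.
April 1–9, 2169: 9 days.
Residual: 253 days.
Total: 2810 days.

2810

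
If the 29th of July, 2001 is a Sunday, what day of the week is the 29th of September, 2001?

Saturday

July 2001: 31 − 29 = 2 days remain.
Then August (31): 31 days.
September 1–29, 2001: 29 days.
Total: 2 + 31 + 29 = 62 days.
62 mod 7 = 6, so 6 days after Sunday is Saturday.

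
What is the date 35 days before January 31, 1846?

December 27, 1845

Count 35 days before January 31, 1846:
December 1845: 31 − 27 = 4 days remain.
January 1–31, 1846: 31 days.
Residual: 35 days.
Total: 35 days.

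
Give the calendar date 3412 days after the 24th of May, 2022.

the 26th of September, 2031

Count 3412 days after May 24, 2022:
From May 24, 2022 to May 24, 2031: 9 years, of which 2 contain a Feb 29 — 7×365 + 2×366 = 3287 days.
May 2031: 31 − 24 = 7 days remain.
Then June (30), July (31), August (31): 30 + 31 + 31 = 92 days.
September 1–26, 2031: 26 days.
Residual: 125 days.
Total: 3412 days.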